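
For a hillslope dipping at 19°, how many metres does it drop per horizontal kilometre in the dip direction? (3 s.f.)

344 m

drop per km = 1000 × tan 19° = 1000 × 0.3443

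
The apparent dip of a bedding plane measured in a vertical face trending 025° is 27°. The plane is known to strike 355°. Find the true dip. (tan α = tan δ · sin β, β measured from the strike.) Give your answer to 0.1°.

45.5°

The section is 30° from the strike.
tan(true dip) = tan 27° / sin 30° = 1.0191
δ = arctan(1.0191) = 45.54°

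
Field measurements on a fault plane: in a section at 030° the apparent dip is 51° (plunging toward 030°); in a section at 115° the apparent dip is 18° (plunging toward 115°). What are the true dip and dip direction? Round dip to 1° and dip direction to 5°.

true dip 51°, dip direction 040°

Represent each trace as a vector plunging at its apparent dip toward its trend (east-north-up frame): v₁ = (0.315, 0.545, -0.777), v₂ = (0.862, -0.402, -0.309).
n = v₁ × v₂ = (0.481, 0.573, 0.596) (taken with n_z > 0).
Dip δ = arctan(|n_h|/n_z) = arctan(0.748/0.596) = 51.4°.
The horizontal component of n points toward azimuth atan2(n_x, n_y) = 40°, the dip direction.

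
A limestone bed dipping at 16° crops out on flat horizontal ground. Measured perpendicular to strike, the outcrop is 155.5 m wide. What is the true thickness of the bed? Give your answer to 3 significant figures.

True thickness t = w · sin(dip) = 155.5 × sin 16°
t = 155.5 × 0.2756 = 42.862 m

42.9 m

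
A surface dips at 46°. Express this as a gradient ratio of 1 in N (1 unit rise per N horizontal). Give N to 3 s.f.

1 in 0.966

1 : N means tan θ = 1/N, so N = 1/tan 46° = 1/1.0355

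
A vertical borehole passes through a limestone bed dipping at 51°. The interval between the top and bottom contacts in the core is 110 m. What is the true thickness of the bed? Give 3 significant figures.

69.2 m

True thickness t = h · cos(dip) = 110 × cos 51°
t = 110 × 0.6293 = 69.225 m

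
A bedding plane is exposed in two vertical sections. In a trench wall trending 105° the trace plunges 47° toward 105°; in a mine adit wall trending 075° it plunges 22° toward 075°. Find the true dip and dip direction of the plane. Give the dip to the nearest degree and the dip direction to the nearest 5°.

Represent each trace as a vector plunging at its apparent dip toward its trend (east-north-up frame): v₁ = (0.659, -0.177, -0.731), v₂ = (0.896, 0.240, -0.375).
n = v₁ × v₂ = (0.242, -0.408, 0.316) (taken with n_z > 0).
tan δ = √(n_x²+n_y²)/n_z = 0.474/0.316, so δ = 56.3°.
Dip direction = azimuth of (n_x, n_y) = atan2(0.242, -0.408) = 149°.

true dip 56°, dip direction 150°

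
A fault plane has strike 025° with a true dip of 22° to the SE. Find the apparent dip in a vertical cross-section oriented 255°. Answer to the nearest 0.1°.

17.2°

The strike is 025° and the section trends 255°; the acute angle between them is β = 50°.
tan(apparent dip) = tan 22° · sin 50° = 0.3095
apparent dip = arctan 0.3095 = 17.20°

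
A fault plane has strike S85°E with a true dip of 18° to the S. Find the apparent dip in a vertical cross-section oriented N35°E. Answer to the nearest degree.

16°

The section lies 60° from the strike.
tan(apparent dip) = tan 18° · sin 60° = 0.2814
apparent dip = arctan 0.2814 = 15.72°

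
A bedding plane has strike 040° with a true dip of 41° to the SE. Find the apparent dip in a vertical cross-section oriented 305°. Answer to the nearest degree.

Angle between strike (040°) and section (305°): β = 85°.
tan α = tan 41° × sin 85° = 0.8693 × 0.9962 = 0.8660
α = arctan(0.8660) = 40.89°

41°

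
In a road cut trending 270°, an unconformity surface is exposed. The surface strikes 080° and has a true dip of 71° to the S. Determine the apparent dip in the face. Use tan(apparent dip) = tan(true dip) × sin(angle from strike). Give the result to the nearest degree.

The section lies 10° from the strike.
tan(apparent dip) = tan 71° · sin 10° = 0.5043
apparent dip = arctan 0.5043 = 26.76°

27°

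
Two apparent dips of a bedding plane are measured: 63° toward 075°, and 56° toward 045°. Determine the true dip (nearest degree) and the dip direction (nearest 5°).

The two traces are lines in the plane: v₁ = (sin 75°·cos 63°, cos 75°·cos 63°, −sin 63°), v₂ = (sin 45°·cos 56°, cos 45°·cos 56°, −sin 56°).
Cross product v₁ × v₂ gives the pole to the plane: n ∝ (0.255, 0.011, 0.127).
tan δ = √(n_x²+n_y²)/n_z = 0.255/0.127, so δ = 63.5°.
The horizontal component of n points toward azimuth atan2(n_x, n_y) = 87°, the dip direction.

true dip 64°, dip direction 085°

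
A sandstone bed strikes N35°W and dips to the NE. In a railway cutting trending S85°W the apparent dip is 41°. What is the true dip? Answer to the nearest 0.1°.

45.1°

The section is 60° from the strike.
tan(true dip) = tan 41° / sin 60° = 1.0038
true dip = arctan 1.0038 = 45.11°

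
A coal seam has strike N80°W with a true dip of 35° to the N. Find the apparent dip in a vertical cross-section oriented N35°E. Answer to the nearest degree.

The section lies 65° from the strike.
tan(apparent dip) = tan 35° · sin 65° = 0.6346
α = arctan(0.6346) = 32.40°

32°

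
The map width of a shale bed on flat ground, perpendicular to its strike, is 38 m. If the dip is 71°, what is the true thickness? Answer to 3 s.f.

35.9 m

True thickness t = w · sin(dip) = 38 × sin 71°
t = 38 × 0.9455 = 35.930 m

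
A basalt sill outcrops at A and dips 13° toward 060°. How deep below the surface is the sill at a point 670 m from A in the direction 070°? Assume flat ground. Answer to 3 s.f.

152 m

The hole lies 10° from the dip direction, so the down-dip offset is 670 × cos 10° = 659.82 m.
Depth = down-dip offset × tan(dip) = 659.82 × tan 13° = 659.82 × 0.2309
Depth = 152.33 m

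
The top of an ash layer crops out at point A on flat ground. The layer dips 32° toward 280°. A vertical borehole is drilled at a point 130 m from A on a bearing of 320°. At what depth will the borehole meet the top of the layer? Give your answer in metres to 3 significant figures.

The hole lies 40° from the dip direction, so the down-dip offset is 130 × cos 40° = 99.59 m.
Depth = down-dip offset × tan(dip) = 99.59 × tan 32° = 99.59 × 0.6249
Depth = 62.23 m

62.2 m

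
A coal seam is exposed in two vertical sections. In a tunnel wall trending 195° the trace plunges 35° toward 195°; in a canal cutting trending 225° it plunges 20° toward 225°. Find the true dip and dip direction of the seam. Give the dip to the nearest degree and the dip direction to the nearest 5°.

Represent each trace as a vector plunging at its apparent dip toward its trend (east-north-up frame): v₁ = (-0.212, -0.791, -0.574), v₂ = (-0.664, -0.664, -0.342).
Cross product v₁ × v₂ gives the pole to the plane: n ∝ (0.111, -0.309, 0.385).
tan δ = √(n_x²+n_y²)/n_z = 0.328/0.385, so δ = 40.4°.
The horizontal component of n points toward azimuth atan2(n_x, n_y) = 160°, the dip direction.

true dip 40°, dip direction 160°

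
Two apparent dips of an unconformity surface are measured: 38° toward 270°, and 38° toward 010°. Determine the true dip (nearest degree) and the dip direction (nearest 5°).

true dip 51°, dip direction 320°

The two traces are lines in the plane: v₁ = (sin 270°·cos 38°, cos 270°·cos 38°, −sin 38°), v₂ = (sin 10°·cos 38°, cos 10°·cos 38°, −sin 38°).
n = v₁ × v₂ = (-0.478, 0.569, 0.612) (taken with n_z > 0).
Dip δ = arctan(|n_h|/n_z) = arctan(0.743/0.612) = 50.6°.
Dip direction = atan2(-0.478, 0.569) = 320° (azimuth of n's horizontal projection).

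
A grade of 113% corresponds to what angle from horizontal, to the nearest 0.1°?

tan θ = 113/100 = 1.1300
θ = arctan(1.1300) = 48.49°

48.5°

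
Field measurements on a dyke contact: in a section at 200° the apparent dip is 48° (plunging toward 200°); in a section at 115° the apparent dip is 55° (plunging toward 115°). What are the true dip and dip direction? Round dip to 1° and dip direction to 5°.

The two traces are lines in the plane: v₁ = (sin 200°·cos 48°, cos 200°·cos 48°, −sin 48°), v₂ = (sin 115°·cos 55°, cos 115°·cos 55°, −sin 55°).
n = v₁ × v₂ = (0.335, -0.574, 0.382) (taken with n_z > 0).
tan δ = √(n_x²+n_y²)/n_z = 0.664/0.382, so δ = 60.1°.
Dip direction = atan2(0.335, -0.574) = 150° (azimuth of n's horizontal projection).

true dip 60°, dip direction 150°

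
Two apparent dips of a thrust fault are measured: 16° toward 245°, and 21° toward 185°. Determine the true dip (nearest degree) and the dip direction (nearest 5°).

true dip 22°, dip direction 200°

Each apparent-dip line lies in the plane. As unit vectors (x east, y north, z up), v₁ plunges 16°→245° and v₂ plunges 21°→185°.
Cross product v₁ × v₂ gives the pole to the plane: n ∝ (-0.111, -0.290, 0.777).
tan δ = √(n_x²+n_y²)/n_z = 0.310/0.777, so δ = 21.8°.
Dip direction = atan2(-0.111, -0.290) = 201° (azimuth of n's horizontal projection).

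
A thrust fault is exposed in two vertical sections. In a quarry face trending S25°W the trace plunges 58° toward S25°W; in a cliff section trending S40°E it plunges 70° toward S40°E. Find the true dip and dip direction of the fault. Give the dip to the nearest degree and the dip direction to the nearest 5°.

true dip 70°, dip direction 150°

Represent each trace as a vector plunging at its apparent dip toward its trend (east-north-up frame): v₁ = (-0.224, -0.480, -0.848), v₂ = (0.220, -0.262, -0.940).
The plane normal is n = v₁ × v₂ ∝ (0.229, -0.397, 0.164).
True dip = arccos(n_z / |n|) = arccos(0.3374) = 70.3°.
Dip direction = atan2(0.229, -0.397) = 150° (azimuth of n's horizontal projection).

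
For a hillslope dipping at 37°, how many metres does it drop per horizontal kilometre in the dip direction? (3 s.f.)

754 m

drop per km = 1000 × tan 37° = 1000 × 0.7536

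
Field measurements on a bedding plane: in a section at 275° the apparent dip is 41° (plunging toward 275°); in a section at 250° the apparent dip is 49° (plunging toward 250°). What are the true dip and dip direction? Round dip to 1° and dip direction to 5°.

true dip 51°, dip direction 230°

Represent each trace as a vector plunging at its apparent dip toward its trend (east-north-up frame): v₁ = (-0.752, 0.066, -0.656), v₂ = (-0.616, -0.224, -0.755).
The plane normal is n = v₁ × v₂ ∝ (-0.197, -0.163, 0.209).
True dip = arccos(n_z / |n|) = arccos(0.6335) = 50.7°.
Dip direction = atan2(-0.197, -0.163) = 230° (azimuth of n's horizontal projection).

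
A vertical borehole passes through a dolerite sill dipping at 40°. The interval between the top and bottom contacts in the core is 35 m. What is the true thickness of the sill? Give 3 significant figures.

26.8 m

True thickness t = h · cos(dip) = 35 × cos 40°
t = 35 × 0.7660 = 26.812 m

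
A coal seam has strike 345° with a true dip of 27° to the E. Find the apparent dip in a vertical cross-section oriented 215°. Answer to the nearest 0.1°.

The section lies 50° from the strike.
tan(apparent dip) = tan 27° · sin 50° = 0.3903
α = arctan(0.3903) = 21.32°

21.3°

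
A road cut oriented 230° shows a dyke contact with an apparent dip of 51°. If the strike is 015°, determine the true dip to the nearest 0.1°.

β = acute angle between strike 015° and section 230° = 35°.
tan(true dip) = tan 51° / sin 35° = 2.1530
δ = arctan(2.1530) = 65.09°

65.1°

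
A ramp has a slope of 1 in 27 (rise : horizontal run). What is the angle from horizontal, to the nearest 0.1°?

tan θ = 1/27 = 0.0370
θ = arctan(0.0370) = 2.12°

2.1°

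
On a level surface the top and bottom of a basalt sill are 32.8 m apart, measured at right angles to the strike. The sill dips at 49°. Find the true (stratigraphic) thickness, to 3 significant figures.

24.8 m

True thickness t = w · sin(dip) = 32.8 × sin 49°
t = 32.8 × 0.7547 = 24.754 m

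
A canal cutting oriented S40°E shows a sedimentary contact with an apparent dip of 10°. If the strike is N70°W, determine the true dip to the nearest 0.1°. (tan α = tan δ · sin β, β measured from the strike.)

19.4°

The section is 30° from the strike.
tan(true dip) = tan 10° / sin 30° = 0.3527
true dip = arctan 0.3527 = 19.43°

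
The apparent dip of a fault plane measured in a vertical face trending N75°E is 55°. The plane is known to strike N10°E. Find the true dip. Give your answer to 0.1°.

57.6°

The section is 65° from the strike.
tan δ = tan α / sin β = tan 55° / sin 65° = 1.4281 / 0.9063 = 1.5758
true dip = arctan 1.5758 = 57.60°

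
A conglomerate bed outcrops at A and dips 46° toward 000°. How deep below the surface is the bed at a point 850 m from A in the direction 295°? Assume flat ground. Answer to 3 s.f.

372 m

The hole lies 65° from the dip direction, so the down-dip offset is 850 × cos 65° = 359.23 m.
Depth = down-dip offset × tan(dip) = 359.23 × tan 46° = 359.23 × 1.0355
Depth = 371.99 m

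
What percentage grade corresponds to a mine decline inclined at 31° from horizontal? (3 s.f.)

60.1%

grade % = 100 × tan 31° = 100 × 0.6009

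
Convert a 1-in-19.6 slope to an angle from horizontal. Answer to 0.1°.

tan θ = 1/19.6 = 0.0510
θ = arctan(0.0510) = 2.92°

2.9°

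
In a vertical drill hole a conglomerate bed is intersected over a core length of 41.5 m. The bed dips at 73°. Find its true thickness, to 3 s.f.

True thickness t = h · cos(dip) = 41.5 × cos 73°
t = 41.5 × 0.2924 = 12.133 m

12.1 m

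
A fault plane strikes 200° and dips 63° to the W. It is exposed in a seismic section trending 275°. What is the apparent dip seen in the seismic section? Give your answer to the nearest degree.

The section lies 75° from the strike.
tan(apparent dip) = tan 63° · sin 75° = 1.8957
apparent dip = arctan 1.8957 = 62.19°

62°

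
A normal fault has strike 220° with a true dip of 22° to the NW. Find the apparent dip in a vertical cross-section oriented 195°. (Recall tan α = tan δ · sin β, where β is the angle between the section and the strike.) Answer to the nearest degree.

Angle between strike (220°) and section (195°): β = 25°.
tan α = tan 22° × sin 25° = 0.4040 × 0.4226 = 0.1707
apparent dip = arctan 0.1707 = 9.69°

10°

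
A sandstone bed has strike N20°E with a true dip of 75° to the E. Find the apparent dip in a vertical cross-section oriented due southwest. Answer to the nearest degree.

58°

The strike is N20°E and the section trends due southwest; the acute angle between them is β = 25°.
tan α = tan 75° × sin 25° = 3.7321 × 0.4226 = 1.5772
α = arctan(1.5772) = 57.62°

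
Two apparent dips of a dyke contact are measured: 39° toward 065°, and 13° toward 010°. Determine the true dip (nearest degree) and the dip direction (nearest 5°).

true dip 41°, dip direction 085°

Represent each trace as a vector plunging at its apparent dip toward its trend (east-north-up frame): v₁ = (0.704, 0.328, -0.629), v₂ = (0.169, 0.960, -0.225).
The plane normal is n = v₁ × v₂ ∝ (0.530, 0.052, 0.620).
tan δ = √(n_x²+n_y²)/n_z = 0.533/0.620, so δ = 40.6°.
Dip direction = azimuth of (n_x, n_y) = atan2(0.530, 0.052) = 84°.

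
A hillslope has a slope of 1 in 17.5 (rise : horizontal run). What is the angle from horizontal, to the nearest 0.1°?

tan θ = 1/17.5 = 0.0571
θ = arctan(0.0571) = 3.27°

3.3°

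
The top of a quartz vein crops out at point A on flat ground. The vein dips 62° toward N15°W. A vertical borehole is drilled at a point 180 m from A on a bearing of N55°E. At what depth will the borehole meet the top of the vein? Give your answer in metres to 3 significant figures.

116 m

The hole lies 70° from the dip direction, so the down-dip offset is 180 × cos 70° = 61.56 m.
Depth = down-dip offset × tan(dip) = 61.56 × tan 62° = 61.56 × 1.8807
Depth = 115.78 m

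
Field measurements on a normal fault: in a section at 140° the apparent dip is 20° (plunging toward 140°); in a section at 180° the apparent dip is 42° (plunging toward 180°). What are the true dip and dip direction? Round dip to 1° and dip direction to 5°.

The two traces are lines in the plane: v₁ = (sin 140°·cos 20°, cos 140°·cos 20°, −sin 20°), v₂ = (sin 180°·cos 42°, cos 180°·cos 42°, −sin 42°).
n = v₁ × v₂ = (-0.228, -0.404, 0.449) (taken with n_z > 0).
tan δ = √(n_x²+n_y²)/n_z = 0.464/0.449, so δ = 45.9°.
Dip direction = azimuth of (n_x, n_y) = atan2(-0.228, -0.404) = 209°.

true dip 46°, dip direction 210°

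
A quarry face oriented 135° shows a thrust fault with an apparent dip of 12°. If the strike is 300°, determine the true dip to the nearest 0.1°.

The section is 15° from the strike.
tan δ = tan α / sin β = tan 12° / sin 15° = 0.2126 / 0.2588 = 0.8213
δ = arctan(0.8213) = 39.39°

39.4°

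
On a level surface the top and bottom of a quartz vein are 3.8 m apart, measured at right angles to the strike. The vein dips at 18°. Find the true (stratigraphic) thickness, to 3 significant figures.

1.17 m

True thickness t = w · sin(dip) = 3.8 × sin 18°
t = 3.8 × 0.3090 = 1.174 m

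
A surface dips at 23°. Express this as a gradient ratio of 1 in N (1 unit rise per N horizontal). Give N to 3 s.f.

1 in 2.36

1 : N means tan θ = 1/N, so N = 1/tan 23° = 1/0.4245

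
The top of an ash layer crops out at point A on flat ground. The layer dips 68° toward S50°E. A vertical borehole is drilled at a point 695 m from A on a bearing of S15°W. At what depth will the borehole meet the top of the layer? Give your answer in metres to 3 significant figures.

The hole lies 65° from the dip direction, so the down-dip offset is 695 × cos 65° = 293.72 m.
Depth = down-dip offset × tan(dip) = 293.72 × tan 68° = 293.72 × 2.4751
Depth = 726.98 m

727 m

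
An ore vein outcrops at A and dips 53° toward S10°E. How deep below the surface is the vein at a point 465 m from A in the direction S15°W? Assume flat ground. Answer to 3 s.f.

559 m

The hole lies 25° from the dip direction, so the down-dip offset is 465 × cos 25° = 421.43 m.
Depth = down-dip offset × tan(dip) = 421.43 × tan 53° = 421.43 × 1.3270
Depth = 559.26 m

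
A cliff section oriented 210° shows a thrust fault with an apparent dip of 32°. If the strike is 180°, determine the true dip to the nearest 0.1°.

The section is 30° from the strike.
tan δ = tan α / sin β = tan 32° / sin 30° = 0.6249 / 0.5000 = 1.2497
true dip = arctan 1.2497 = 51.33°

51.3°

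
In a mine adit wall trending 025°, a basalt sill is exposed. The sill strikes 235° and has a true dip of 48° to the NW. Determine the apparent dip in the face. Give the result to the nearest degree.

Angle between strike (235°) and section (025°): β = 30°.
tan α = tan 48° × sin 30° = 1.1106 × 0.5000 = 0.5553
apparent dip = arctan 0.5553 = 29.04°

29°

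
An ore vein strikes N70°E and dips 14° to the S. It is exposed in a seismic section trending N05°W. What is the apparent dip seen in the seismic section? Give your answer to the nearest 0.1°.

The section lies 75° from the strike.
tan(apparent dip) = tan 14° · sin 75° = 0.2408
α = arctan(0.2408) = 13.54°

13.5°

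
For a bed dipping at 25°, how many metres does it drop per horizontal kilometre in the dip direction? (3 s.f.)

466 m

drop per km = 1000 × tan 25° = 1000 × 0.4663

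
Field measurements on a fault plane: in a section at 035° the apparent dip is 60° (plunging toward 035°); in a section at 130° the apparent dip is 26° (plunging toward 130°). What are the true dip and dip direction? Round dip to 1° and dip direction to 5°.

true dip 62°, dip direction 055°

The two traces are lines in the plane: v₁ = (sin 35°·cos 60°, cos 35°·cos 60°, −sin 60°), v₂ = (sin 130°·cos 26°, cos 130°·cos 26°, −sin 26°).
n = v₁ × v₂ = (0.680, 0.471, 0.448) (taken with n_z > 0).
True dip = arccos(n_z / |n|) = arccos(0.4761) = 61.6°.
The horizontal component of n points toward azimuth atan2(n_x, n_y) = 55°, the dip direction.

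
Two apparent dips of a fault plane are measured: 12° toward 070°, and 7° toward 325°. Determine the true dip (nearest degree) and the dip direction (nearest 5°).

true dip 16°, dip direction 030°

Each apparent-dip line lies in the plane. As unit vectors (x east, y north, z up), v₁ plunges 12°→070° and v₂ plunges 7°→325°.
n = v₁ × v₂ = (0.128, 0.230, 0.938) (taken with n_z > 0).
True dip = arccos(n_z / |n|) = arccos(0.9627) = 15.7°.
The horizontal component of n points toward azimuth atan2(n_x, n_y) = 29°, the dip direction.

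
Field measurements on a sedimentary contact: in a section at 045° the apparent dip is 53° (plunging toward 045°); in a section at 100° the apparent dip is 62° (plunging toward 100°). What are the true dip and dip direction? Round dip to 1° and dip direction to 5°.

true dip 62°, dip direction 090°

Represent each trace as a vector plunging at its apparent dip toward its trend (east-north-up frame): v₁ = (0.426, 0.426, -0.799), v₂ = (0.462, -0.082, -0.883).
Cross product v₁ × v₂ gives the pole to the plane: n ∝ (0.441, -0.006, 0.231).
tan δ = √(n_x²+n_y²)/n_z = 0.441/0.231, so δ = 62.3°.
The horizontal component of n points toward azimuth atan2(n_x, n_y) = 91°, the dip direction.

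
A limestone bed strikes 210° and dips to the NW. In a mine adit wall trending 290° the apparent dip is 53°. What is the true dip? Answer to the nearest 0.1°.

β = acute angle between strike 210° and section 290° = 80°.
tan(true dip) = tan 53° / sin 80° = 1.3475
true dip = arctan 1.3475 = 53.42°

53.4°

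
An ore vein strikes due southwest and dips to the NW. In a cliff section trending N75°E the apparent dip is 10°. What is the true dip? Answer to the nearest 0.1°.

β = acute angle between strike due southwest and section N75°E = 30°.
tan δ = tan α / sin β = tan 10° / sin 30° = 0.1763 / 0.5000 = 0.3527
δ = arctan(0.3527) = 19.43°

19.4°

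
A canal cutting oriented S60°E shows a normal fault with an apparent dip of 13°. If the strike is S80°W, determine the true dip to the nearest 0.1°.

19.8°

The section is 40° from the strike.
tan δ = tan α / sin β = tan 13° / sin 40° = 0.2309 / 0.6428 = 0.3592
true dip = arctan 0.3592 = 19.76°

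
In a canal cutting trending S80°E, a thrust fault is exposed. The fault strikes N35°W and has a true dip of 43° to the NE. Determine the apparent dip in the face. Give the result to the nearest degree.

33°

The strike is N35°W and the section trends S80°E; the acute angle between them is β = 45°.
tan α = tan 43° × sin 45° = 0.9325 × 0.7071 = 0.6594
apparent dip = arctan 0.6594 = 33.40°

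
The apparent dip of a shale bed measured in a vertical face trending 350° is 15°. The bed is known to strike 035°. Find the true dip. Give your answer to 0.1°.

The section is 45° from the strike.
tan δ = tan α / sin β = tan 15° / sin 45° = 0.2679 / 0.7071 = 0.3789
δ = arctan(0.3789) = 20.75°

20.8°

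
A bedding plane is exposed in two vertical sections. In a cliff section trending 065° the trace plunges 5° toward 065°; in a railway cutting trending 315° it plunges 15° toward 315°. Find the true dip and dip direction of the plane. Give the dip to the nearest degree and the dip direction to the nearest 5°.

true dip 18°, dip direction 350°

The two traces are lines in the plane: v₁ = (sin 65°·cos 5°, cos 65°·cos 5°, −sin 5°), v₂ = (sin 315°·cos 15°, cos 315°·cos 15°, −sin 15°).
n = v₁ × v₂ = (-0.049, 0.293, 0.904) (taken with n_z > 0).
Dip δ = arctan(|n_h|/n_z) = arctan(0.297/0.904) = 18.2°.
Dip direction = azimuth of (n_x, n_y) = atan2(-0.049, 0.293) = 350°.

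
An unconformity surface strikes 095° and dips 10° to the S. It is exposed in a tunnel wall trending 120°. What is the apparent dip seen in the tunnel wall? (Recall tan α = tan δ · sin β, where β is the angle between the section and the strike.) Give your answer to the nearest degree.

The strike is 095° and the section trends 120°; the acute angle between them is β = 25°.
tan(apparent dip) = tan 10° · sin 25° = 0.0745
apparent dip = arctan 0.0745 = 4.26°

4°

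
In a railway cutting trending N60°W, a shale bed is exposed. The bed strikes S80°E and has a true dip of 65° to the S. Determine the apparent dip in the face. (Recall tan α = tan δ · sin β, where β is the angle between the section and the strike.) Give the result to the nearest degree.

36°

The section lies 20° from the strike.
tan(apparent dip) = tan 65° · sin 20° = 0.7335
α = arctan(0.7335) = 36.26°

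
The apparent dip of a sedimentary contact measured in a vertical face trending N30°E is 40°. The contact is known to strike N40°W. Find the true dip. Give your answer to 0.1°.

β = acute angle between strike N40°W and section N30°E = 70°.
tan δ = tan α / sin β = tan 40° / sin 70° = 0.8391 / 0.9397 = 0.8930
δ = arctan(0.8930) = 41.76°

41.8°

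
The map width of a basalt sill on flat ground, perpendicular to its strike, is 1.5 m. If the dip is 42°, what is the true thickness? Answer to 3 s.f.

1.00 m

True thickness t = w · sin(dip) = 1.5 × sin 42°
t = 1.5 × 0.6691 = 1.004 m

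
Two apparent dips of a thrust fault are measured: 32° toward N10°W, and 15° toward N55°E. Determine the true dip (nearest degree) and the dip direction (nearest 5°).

true dip 32°, dip direction 350°

Each apparent-dip line lies in the plane. As unit vectors (x east, y north, z up), v₁ plunges 32°→N10°W and v₂ plunges 15°→N55°E.
The plane normal is n = v₁ × v₂ ∝ (-0.077, 0.457, 0.742).
True dip = arccos(n_z / |n|) = arccos(0.8480) = 32.0°.
The horizontal component of n points toward azimuth atan2(n_x, n_y) = 350°, the dip direction.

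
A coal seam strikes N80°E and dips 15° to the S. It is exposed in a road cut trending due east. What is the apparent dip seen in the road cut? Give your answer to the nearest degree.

3°

The strike is N80°E and the section trends due east; the acute angle between them is β = 10°.
tan α = tan 15° × sin 10° = 0.2679 × 0.1736 = 0.0465
apparent dip = arctan 0.0465 = 2.66°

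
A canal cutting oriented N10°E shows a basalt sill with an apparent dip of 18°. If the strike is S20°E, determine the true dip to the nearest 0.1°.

33.0°

β = acute angle between strike S20°E and section N10°E = 30°.
tan δ = tan α / sin β = tan 18° / sin 30° = 0.3249 / 0.5000 = 0.6498
true dip = arctan 0.6498 = 33.02°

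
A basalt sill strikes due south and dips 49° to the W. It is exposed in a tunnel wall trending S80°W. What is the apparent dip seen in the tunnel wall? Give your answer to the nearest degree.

The section lies 80° from the strike.
tan(apparent dip) = tan 49° · sin 80° = 1.1329
α = arctan(1.1329) = 48.57°

49°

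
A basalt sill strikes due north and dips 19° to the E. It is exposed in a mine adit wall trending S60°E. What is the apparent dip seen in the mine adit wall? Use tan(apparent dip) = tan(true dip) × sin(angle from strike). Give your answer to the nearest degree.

17°

The section lies 60° from the strike.
tan α = tan 19° × sin 60° = 0.3443 × 0.8660 = 0.2982
apparent dip = arctan 0.2982 = 16.60°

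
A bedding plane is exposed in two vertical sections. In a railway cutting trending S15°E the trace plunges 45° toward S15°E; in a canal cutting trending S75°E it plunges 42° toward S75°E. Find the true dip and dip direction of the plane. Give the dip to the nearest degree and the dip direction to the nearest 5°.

The two traces are lines in the plane: v₁ = (sin 165°·cos 45°, cos 165°·cos 45°, −sin 45°), v₂ = (sin 105°·cos 42°, cos 105°·cos 42°, −sin 42°).
n = v₁ × v₂ = (0.321, -0.385, 0.455) (taken with n_z > 0).
tan δ = √(n_x²+n_y²)/n_z = 0.501/0.455, so δ = 47.8°.
Dip direction = azimuth of (n_x, n_y) = atan2(0.321, -0.385) = 140°.

true dip 48°, dip direction 140°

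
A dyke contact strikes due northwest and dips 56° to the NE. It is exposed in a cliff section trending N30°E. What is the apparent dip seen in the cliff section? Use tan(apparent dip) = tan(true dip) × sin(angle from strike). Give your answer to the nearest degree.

55°

The strike is due northwest and the section trends N30°E; the acute angle between them is β = 75°.
tan(apparent dip) = tan 56° · sin 75° = 1.4320
apparent dip = arctan 1.4320 = 55.07°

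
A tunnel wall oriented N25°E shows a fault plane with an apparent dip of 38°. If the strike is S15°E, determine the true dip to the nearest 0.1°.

β = acute angle between strike S15°E and section N25°E = 40°.
tan(true dip) = tan 38° / sin 40° = 1.2155
δ = arctan(1.2155) = 50.55°

50.6°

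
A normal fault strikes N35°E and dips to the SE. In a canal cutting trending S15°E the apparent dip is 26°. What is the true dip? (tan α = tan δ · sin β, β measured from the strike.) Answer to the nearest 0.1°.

32.5°

β = acute angle between strike N35°E and section S15°E = 50°.
tan δ = tan α / sin β = tan 26° / sin 50° = 0.4877 / 0.7660 = 0.6367
δ = arctan(0.6367) = 32.48°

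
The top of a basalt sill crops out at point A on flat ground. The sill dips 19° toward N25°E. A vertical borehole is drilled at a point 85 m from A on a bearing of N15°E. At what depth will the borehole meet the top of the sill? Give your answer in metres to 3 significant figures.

The hole lies 10° from the dip direction, so the down-dip offset is 85 × cos 10° = 83.71 m.
Depth = down-dip offset × tan(dip) = 83.71 × tan 19° = 83.71 × 0.3443
Depth = 28.82 m

28.8 m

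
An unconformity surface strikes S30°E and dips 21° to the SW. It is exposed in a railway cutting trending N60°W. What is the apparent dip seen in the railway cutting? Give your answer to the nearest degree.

Angle between strike (S30°E) and section (N60°W): β = 30°.
tan α = tan 21° × sin 30° = 0.3839 × 0.5000 = 0.1919
α = arctan(0.1919) = 10.86°

11°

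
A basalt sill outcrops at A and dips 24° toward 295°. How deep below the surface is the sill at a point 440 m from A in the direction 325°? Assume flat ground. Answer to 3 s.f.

The hole lies 30° from the dip direction, so the down-dip offset is 440 × cos 30° = 381.05 m.
Depth = down-dip offset × tan(dip) = 381.05 × tan 24° = 381.05 × 0.4452
Depth = 169.65 m

170 m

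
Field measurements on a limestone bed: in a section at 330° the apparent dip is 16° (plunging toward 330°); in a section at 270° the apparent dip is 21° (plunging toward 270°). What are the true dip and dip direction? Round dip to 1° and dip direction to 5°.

true dip 22°, dip direction 285°

Represent each trace as a vector plunging at its apparent dip toward its trend (east-north-up frame): v₁ = (-0.481, 0.832, -0.276), v₂ = (-0.934, -0.000, -0.358).
The plane normal is n = v₁ × v₂ ∝ (-0.298, 0.085, 0.777).
Dip δ = arctan(|n_h|/n_z) = arctan(0.310/0.777) = 21.8°.
Dip direction = azimuth of (n_x, n_y) = atan2(-0.298, 0.085) = 286°.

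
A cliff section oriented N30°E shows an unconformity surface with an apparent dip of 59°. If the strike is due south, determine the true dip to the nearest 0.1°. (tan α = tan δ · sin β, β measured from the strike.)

73.3°

β = acute angle between strike due south and section N30°E = 30°.
tan δ = tan α / sin β = tan 59° / sin 30° = 1.6643 / 0.5000 = 3.3286
δ = arctan(3.3286) = 73.28°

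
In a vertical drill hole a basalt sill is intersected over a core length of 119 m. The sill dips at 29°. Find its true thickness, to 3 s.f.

104 m

True thickness t = h · cos(dip) = 119 × cos 29°
t = 119 × 0.8746 = 104.080 m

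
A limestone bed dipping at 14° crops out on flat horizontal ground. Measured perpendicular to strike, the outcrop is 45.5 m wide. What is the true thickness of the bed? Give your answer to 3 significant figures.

11.0 m

True thickness t = w · sin(dip) = 45.5 × sin 14°
t = 45.5 × 0.2419 = 11.007 m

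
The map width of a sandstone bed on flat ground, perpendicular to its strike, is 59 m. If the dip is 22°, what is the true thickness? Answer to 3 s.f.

22.1 m

True thickness t = w · sin(dip) = 59 × sin 22°
t = 59 × 0.3746 = 22.102 m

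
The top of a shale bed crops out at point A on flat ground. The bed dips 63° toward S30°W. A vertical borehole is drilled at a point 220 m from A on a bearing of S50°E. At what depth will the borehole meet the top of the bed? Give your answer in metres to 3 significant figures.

The hole lies 80° from the dip direction, so the down-dip offset is 220 × cos 80° = 38.20 m.
Depth = down-dip offset × tan(dip) = 38.20 × tan 63° = 38.20 × 1.9626
Depth = 74.98 m

75.0 m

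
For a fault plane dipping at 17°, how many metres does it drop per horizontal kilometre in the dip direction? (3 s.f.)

drop per km = 1000 × tan 17° = 1000 × 0.3057

306 m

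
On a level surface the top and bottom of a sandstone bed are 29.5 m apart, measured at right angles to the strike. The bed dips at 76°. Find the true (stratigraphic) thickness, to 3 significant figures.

True thickness t = w · sin(dip) = 29.5 × sin 76°
t = 29.5 × 0.9703 = 28.624 m

28.6 m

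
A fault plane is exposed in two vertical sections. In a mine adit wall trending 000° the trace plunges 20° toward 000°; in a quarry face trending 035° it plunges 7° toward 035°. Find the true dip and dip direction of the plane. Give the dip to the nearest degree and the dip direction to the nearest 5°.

true dip 25°, dip direction 320°

Each apparent-dip line lies in the plane. As unit vectors (x east, y north, z up), v₁ plunges 20°→000° and v₂ plunges 7°→035°.
Cross product v₁ × v₂ gives the pole to the plane: n ∝ (-0.164, 0.195, 0.535).
Dip δ = arctan(|n_h|/n_z) = arctan(0.254/0.535) = 25.4°.
Dip direction = azimuth of (n_x, n_y) = atan2(-0.164, 0.195) = 320°.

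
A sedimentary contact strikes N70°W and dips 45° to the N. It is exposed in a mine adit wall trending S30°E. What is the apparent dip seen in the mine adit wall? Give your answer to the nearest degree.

33°

The strike is N70°W and the section trends S30°E; the acute angle between them is β = 40°.
tan(apparent dip) = tan 45° · sin 40° = 0.6428
apparent dip = arctan 0.6428 = 32.73°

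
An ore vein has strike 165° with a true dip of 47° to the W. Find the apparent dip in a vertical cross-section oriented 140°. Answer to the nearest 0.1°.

Angle between strike (165°) and section (140°): β = 25°.
tan α = tan 47° × sin 25° = 1.0724 × 0.4226 = 0.4532
apparent dip = arctan 0.4532 = 24.38°

24.4°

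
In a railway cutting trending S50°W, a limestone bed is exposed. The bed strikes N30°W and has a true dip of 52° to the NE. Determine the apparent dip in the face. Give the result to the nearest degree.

52°

The section lies 80° from the strike.
tan α = tan 52° × sin 80° = 1.2799 × 0.9848 = 1.2605
apparent dip = arctan 1.2605 = 51.57°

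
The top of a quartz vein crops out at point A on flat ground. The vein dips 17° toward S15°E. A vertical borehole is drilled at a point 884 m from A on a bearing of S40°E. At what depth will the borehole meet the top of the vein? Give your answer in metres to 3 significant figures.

The hole lies 25° from the dip direction, so the down-dip offset is 884 × cos 25° = 801.18 m.
Depth = down-dip offset × tan(dip) = 801.18 × tan 17° = 801.18 × 0.3057
Depth = 244.94 m

245 m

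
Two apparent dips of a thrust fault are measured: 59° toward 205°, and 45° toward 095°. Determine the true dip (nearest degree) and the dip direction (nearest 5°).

Represent each trace as a vector plunging at its apparent dip toward its trend (east-north-up frame): v₁ = (-0.218, -0.467, -0.857), v₂ = (0.704, -0.062, -0.707).
Cross product v₁ × v₂ gives the pole to the plane: n ∝ (0.277, -0.758, 0.342).
Dip δ = arctan(|n_h|/n_z) = arctan(0.807/0.342) = 67.0°.
Dip direction = azimuth of (n_x, n_y) = atan2(0.277, -0.758) = 160°.

true dip 67°, dip direction 160°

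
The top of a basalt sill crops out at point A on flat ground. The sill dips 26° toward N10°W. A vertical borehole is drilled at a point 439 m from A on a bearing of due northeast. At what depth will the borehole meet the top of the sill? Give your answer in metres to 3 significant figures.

123 m

The hole lies 55° from the dip direction, so the down-dip offset is 439 × cos 55° = 251.80 m.
Depth = down-dip offset × tan(dip) = 251.80 × tan 26° = 251.80 × 0.4877
Depth = 122.81 m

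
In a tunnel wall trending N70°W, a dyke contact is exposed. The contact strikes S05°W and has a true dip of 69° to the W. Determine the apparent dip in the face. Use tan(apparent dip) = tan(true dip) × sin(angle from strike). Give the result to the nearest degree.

68°

Angle between strike (S05°W) and section (N70°W): β = 75°.
tan(apparent dip) = tan 69° · sin 75° = 2.5163
α = arctan(2.5163) = 68.33°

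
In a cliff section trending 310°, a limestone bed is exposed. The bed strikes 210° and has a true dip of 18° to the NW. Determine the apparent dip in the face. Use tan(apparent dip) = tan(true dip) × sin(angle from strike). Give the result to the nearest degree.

18°

The section lies 80° from the strike.
tan(apparent dip) = tan 18° · sin 80° = 0.3200
apparent dip = arctan 0.3200 = 17.74°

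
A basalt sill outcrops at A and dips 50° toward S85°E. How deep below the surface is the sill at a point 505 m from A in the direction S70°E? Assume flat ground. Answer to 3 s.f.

The hole lies 15° from the dip direction, so the down-dip offset is 505 × cos 15° = 487.79 m.
Depth = down-dip offset × tan(dip) = 487.79 × tan 50° = 487.79 × 1.1918
Depth = 581.33 m

581 m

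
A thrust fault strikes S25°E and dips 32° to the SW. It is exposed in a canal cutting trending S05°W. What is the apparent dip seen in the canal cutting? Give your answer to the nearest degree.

Angle between strike (S25°E) and section (S05°W): β = 30°.
tan(apparent dip) = tan 32° · sin 30° = 0.3124
α = arctan(0.3124) = 17.35°

17°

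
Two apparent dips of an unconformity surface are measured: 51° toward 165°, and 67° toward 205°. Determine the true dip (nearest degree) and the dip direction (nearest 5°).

true dip 68°, dip direction 225°

Each apparent-dip line lies in the plane. As unit vectors (x east, y north, z up), v₁ plunges 51°→165° and v₂ plunges 67°→205°.
n = v₁ × v₂ = (-0.284, -0.278, 0.158) (taken with n_z > 0).
Dip δ = arctan(|n_h|/n_z) = arctan(0.398/0.158) = 68.3°.
Dip direction = azimuth of (n_x, n_y) = atan2(-0.284, -0.278) = 226°.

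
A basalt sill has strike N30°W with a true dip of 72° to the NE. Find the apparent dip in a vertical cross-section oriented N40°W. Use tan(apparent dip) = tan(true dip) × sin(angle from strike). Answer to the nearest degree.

The strike is N30°W and the section trends N40°W; the acute angle between them is β = 10°.
tan(apparent dip) = tan 72° · sin 10° = 0.5344
α = arctan(0.5344) = 28.12°

28°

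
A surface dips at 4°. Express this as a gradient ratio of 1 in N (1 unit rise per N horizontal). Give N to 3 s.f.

1 in 14.3

1 : N means tan θ = 1/N, so N = 1/tan 4° = 1/0.0699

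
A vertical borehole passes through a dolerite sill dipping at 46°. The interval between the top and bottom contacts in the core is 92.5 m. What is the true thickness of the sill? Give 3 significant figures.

64.3 m

True thickness t = h · cos(dip) = 92.5 × cos 46°
t = 92.5 × 0.6947 = 64.256 m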